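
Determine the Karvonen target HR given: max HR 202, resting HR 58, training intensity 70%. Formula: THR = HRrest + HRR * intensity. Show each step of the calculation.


HRR = HRmax - HRrest = 202 - 58 = 144
THR = 58 + 144 * 0.7
= 158.8 bpm

158.8 bpm


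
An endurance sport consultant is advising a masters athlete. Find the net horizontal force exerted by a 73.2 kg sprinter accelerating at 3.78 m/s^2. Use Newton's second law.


Newton's second law: F = m * a
F = 73.2 * 3.78 = 276.7 N

276.7 N


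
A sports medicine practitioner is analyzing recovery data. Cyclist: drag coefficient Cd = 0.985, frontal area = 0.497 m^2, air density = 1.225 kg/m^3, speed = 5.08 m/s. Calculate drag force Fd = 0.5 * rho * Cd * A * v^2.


v^2 = 5.08^2 = 25.8064
Fd = 0.5 * 1.225 * 0.985 * 0.497 * 25.8064
= 7.738 N

7.738 N


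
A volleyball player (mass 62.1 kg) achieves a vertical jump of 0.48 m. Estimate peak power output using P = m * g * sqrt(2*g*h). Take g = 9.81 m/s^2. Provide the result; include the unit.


2 * g * h = 2 * 9.81 * 0.48 = 9.4176
sqrt(9.4176) = 3.068811 m/s
P = 62.1 * 9.81 * 3.068811 = 1869.52 W

1869.52 W


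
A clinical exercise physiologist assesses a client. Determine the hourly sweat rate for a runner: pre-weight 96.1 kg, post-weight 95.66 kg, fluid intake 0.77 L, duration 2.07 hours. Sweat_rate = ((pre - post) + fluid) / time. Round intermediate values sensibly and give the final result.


Mass lost = 96.1 - 95.66 = 0.44 kg
Add fluid consumed: 0.44 + 0.77 = 1.21 L total sweat
Sweat rate = 1.21 / 2.07 = 0.585 L/h

0.585 L/h


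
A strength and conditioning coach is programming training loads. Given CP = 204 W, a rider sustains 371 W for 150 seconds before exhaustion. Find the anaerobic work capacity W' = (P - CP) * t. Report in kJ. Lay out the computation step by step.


Excess power = 371 - 204 = 167 W
Work above CP = 167 * 150 = 25050 J
W' = 25.05 kJ

25.05 kJ


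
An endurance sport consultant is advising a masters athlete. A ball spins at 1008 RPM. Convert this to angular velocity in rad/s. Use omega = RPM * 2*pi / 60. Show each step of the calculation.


omega = 1008 * 2 * pi / 60
= 1008 * 6.28318531 / 60
= 6333.451 / 60
= 105.558 rad/s

105.558 rad/s


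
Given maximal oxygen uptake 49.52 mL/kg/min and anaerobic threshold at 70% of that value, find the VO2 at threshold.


Percentage as decimal = 0.7
VO2 at AT = 49.52 * 0.7 = 34.66 mL/kg/min

34.66 mL/kg/min


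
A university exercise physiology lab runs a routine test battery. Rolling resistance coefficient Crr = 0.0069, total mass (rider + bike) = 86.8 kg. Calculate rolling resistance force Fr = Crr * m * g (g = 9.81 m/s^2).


Fr = Crr * m * g
= 0.0069 * 86.8 * 9.81
= 5.875 N

5.875 N


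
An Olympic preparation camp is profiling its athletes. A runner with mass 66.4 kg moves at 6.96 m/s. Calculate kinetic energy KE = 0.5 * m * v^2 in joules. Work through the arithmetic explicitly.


v^2 = 6.96^2 = 48.4416
KE = 0.5 * 66.4 * 48.4416
= 1608.26 J

1608.26 J


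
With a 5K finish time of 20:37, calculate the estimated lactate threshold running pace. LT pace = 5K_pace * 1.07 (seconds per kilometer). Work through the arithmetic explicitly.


Race duration = 1237 s for 5 km
Average pace = 1237 / 5 = 247.4 s/km
LT pace = 247.4 * 1.07
= 264.72 s/km

264.72 s/km


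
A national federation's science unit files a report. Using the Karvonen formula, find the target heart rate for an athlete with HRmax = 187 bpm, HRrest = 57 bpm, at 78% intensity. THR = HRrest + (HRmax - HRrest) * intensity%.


HRR = 187 - 57 = 130
THR = 57 + 130 * 0.78
= 57 + 101.4
= 158.4 bpm

158.4 bpm


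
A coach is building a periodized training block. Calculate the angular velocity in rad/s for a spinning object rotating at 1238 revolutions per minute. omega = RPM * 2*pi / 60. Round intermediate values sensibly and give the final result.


omega = RPM * 2*pi / 60
= 1238 * 6.28318531 / 60
= 129.643 rad/s

129.643 rad/s


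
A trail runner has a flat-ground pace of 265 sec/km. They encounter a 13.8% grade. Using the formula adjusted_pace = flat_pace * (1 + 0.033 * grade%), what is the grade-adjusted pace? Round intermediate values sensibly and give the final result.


Grade factor = 1 + 0.033 * 13.8 = 1.4554
Adjusted = 265 * 1.4554 = 385.68 sec/km

385.68 s/km


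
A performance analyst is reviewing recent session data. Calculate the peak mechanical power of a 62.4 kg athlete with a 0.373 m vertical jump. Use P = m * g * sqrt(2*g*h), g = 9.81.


First, sqrt(2gh) = sqrt(2 * 9.81 * 0.373)
= sqrt(7.31826) = 2.705228 m/s
Power = 62.4 * 9.81 * 2.705228 = 1655.99 W

1655.99 W


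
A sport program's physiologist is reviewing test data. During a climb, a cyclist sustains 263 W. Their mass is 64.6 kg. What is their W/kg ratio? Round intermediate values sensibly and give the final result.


Power-to-weight = 263 W / 64.6 kg
= 4.071 W/kg

4.071 W/kg


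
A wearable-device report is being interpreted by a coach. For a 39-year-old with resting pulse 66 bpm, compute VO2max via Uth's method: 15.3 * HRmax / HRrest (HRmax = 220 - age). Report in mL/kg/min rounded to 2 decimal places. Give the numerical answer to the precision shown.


Step 1: HRmax = 220 - 39 = 181 bpm
Step 2: Ratio = 181 / 66 = 2.7424
Step 3: VO2max = 15.3 * 2.7424 = 41.96 mL/kg/min

41.96 mL/kg/min


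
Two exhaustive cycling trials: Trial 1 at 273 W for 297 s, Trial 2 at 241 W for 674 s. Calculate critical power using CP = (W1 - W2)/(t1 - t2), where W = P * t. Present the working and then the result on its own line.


W1 = 273 * 297 = 81081 J
W2 = 241 * 674 = 162434 J
CP = (81081 - 162434) / (297 - 674)
= -81353 / -377
= 215.79 W

215.79 W


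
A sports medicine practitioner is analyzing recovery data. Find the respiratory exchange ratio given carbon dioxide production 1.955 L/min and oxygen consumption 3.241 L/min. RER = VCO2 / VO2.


VCO2 = 1.955 L/min
VO2 = 3.241 L/min
RER = 1.955 / 3.241 = 0.6032

0.6032


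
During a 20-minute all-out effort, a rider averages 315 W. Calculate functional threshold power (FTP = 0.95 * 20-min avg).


FTP = 0.95 * 315
= 299.25 W

299.25 W


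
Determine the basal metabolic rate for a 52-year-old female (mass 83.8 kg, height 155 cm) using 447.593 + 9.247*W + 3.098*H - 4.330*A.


BMR = 447.593 + 9.247*83.8 + 3.098*155 - 4.330*52
= 1477.52 kcal/day

1477.52 kcal/day


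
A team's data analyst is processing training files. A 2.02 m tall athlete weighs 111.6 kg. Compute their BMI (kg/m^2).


height^2 = 4.0804 m^2
BMI = 111.6 / 4.0804 = 27.35 kg/m^2

27.35 kg/m^2


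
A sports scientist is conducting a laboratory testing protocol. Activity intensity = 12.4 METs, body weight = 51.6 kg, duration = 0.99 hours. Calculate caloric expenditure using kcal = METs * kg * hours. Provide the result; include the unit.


kcal = 12.4 * 51.6 * 0.99
= 639.84 * 0.99
= 633.44 kcal

633.44 kcal


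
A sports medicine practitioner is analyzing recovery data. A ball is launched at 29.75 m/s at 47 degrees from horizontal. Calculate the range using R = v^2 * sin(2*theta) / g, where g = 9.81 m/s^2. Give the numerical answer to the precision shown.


sin(2 * 47) = sin(94) = 0.997564
v^2 = 29.75^2 = 885.0625
R = 885.0625 * 0.997564 / 9.81
= 90.001 m

90.001 m


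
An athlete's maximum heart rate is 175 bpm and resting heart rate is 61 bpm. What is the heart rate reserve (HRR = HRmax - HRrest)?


HRR = HRmax - HRrest
= 175 - 61
= 114 bpm

114 bpm


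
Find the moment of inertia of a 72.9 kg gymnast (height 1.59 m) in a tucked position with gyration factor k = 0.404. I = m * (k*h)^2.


Radius of gyration = 0.404 * 1.59 = 0.64236 m
I = 72.9 * 0.64236^2
= 72.9 * 0.412626
= 30.08 kg*m^2

30.08 kg*m^2


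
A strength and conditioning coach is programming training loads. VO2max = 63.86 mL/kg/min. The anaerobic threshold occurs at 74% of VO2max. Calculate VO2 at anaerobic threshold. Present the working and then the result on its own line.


AT fraction = 74 / 100 = 0.74
AT VO2 = 63.86 * 0.74
= 47.26 mL/kg/min

47.26 mL/kg/min


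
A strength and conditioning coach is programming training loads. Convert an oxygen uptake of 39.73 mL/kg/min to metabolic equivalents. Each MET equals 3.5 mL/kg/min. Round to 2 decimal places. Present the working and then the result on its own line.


One MET = 3.5 mL/kg/min
Number of METs = 39.73 / 3.5
= 11.35 METs

11.35 METs


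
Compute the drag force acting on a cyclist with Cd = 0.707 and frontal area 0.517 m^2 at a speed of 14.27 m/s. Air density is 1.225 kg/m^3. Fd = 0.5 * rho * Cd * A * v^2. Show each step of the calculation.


Step 1: v^2 = 203.6329
Step 2: Fd = 0.5 * 1.225 * 0.707 * 0.517 * 203.6329
= 45.589 N

45.589 N


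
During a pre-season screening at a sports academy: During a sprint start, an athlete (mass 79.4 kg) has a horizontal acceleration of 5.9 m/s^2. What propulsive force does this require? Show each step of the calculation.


Propulsive force = mass * acceleration
= 79.4 kg * 5.9 m/s^2
= 468.46 N

468.46 N


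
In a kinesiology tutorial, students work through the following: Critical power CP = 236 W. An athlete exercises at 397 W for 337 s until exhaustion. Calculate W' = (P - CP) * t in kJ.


P - CP = 397 - 236 = 161 W
W' = 161 * 337 = 54257 J
= 54257 / 1000 = 54.257 kJ

54.257 kJ


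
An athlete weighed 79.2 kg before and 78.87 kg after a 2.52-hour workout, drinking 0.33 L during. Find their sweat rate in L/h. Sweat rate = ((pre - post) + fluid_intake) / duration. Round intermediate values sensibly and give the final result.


Body mass change = 0.33 kg
Total sweat loss = 0.33 + 0.33 = 0.66 L
Rate = 0.66 / 2.52 = 0.262 L/h

0.262 L/h


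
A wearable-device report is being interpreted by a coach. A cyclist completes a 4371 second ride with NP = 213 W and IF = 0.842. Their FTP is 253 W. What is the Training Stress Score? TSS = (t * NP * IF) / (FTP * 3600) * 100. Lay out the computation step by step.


t * NP * IF = 4371 * 213 * 0.842 = 783921.366
FTP * 3600 = 910800
TSS = (783921.366 / 910800) * 100 = 86.07

86.07 TSS


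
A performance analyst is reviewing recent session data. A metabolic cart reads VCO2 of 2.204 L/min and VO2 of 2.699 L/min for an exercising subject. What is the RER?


RER = VCO2 / VO2 = 2.204 / 2.699 = 0.8166

0.8166


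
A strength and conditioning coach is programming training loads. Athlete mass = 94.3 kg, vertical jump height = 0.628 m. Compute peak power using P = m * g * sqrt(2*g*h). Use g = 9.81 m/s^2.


sqrt(2 * 9.81 * 0.628) = sqrt(12.32136) = 3.510179 m/s
P = 94.3 * 9.81 * 3.510179
= 3247.21 W

3247.21 W


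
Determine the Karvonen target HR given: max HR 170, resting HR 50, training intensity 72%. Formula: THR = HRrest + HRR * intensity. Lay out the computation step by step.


HRR = HRmax - HRrest = 170 - 50 = 120
THR = 50 + 120 * 0.72
= 136.4 bpm

136.4 bpm


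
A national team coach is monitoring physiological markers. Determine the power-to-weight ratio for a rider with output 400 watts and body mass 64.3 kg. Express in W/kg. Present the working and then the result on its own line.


P/W = 400 / 64.3 = 6.221 W/kg

6.221 W/kg


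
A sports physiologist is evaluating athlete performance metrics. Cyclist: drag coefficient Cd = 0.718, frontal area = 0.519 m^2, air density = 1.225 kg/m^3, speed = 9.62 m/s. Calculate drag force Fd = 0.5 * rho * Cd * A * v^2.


v^2 = 9.62^2 = 92.5444
Fd = 0.5 * 1.225 * 0.718 * 0.519 * 92.5444
= 21.123 N

21.123 N


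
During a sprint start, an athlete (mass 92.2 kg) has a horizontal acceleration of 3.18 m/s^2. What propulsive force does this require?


Propulsive force = mass * acceleration
= 92.2 kg * 3.18 m/s^2
= 293.2 N

293.2 N


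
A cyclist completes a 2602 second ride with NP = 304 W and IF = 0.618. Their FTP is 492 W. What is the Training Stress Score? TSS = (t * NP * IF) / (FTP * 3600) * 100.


t * NP * IF = 2602 * 304 * 0.618 = 488842.944
FTP * 3600 = 1771200
TSS = (488842.944 / 1771200) * 100 = 27.6

27.6 TSS


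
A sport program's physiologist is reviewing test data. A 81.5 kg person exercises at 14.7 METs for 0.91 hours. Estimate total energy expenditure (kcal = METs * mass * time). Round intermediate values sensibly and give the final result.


Energy = METs * mass(kg) * time(h)
= 14.7 * 81.5 * 0.91
= 1090.23 kcal

1090.23 kcal


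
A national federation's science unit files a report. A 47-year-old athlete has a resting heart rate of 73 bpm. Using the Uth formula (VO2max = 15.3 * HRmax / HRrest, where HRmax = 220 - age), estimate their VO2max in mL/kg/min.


HRmax = 220 - 47 = 173 bpm
Ratio = HRmax / HRrest = 173 / 73 = 2.3699
VO2max = 15.3 * 2.3699 = 36.26 mL/kg/min

36.26 mL/kg/min


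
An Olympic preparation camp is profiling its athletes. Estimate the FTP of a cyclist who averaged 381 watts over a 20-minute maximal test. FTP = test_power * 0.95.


FTP = 381 * 0.95 = 361.95 W

361.95 W


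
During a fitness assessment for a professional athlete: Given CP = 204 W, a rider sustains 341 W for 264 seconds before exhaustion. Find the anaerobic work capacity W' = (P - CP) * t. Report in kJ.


Excess power = 341 - 204 = 137 W
Work above CP = 137 * 264 = 36168 J
W' = 36.168 kJ

36.168 kJ


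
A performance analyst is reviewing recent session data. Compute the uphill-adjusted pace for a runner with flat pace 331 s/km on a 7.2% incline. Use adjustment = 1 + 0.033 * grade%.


Adjustment factor = 1 + 0.033 * 7.2 = 1.2376
Grade-adjusted pace = 331 * 1.2376 = 409.65 s/km

409.65 s/km


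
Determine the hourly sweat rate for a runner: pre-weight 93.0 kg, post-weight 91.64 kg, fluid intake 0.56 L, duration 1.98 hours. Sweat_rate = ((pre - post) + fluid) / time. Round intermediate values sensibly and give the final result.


Mass lost = 93.0 - 91.64 = 1.36 kg
Add fluid consumed: 1.36 + 0.56 = 1.92 L total sweat
Sweat rate = 1.92 / 1.98 = 0.97 L/h

0.97 L/h


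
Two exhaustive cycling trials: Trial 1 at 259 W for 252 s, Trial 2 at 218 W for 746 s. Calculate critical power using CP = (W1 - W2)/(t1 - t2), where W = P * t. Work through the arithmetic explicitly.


W1 = 259 * 252 = 65268 J
W2 = 218 * 746 = 162628 J
CP = (65268 - 162628) / (252 - 746)
= -97360 / -494
= 197.09 W

197.09 W


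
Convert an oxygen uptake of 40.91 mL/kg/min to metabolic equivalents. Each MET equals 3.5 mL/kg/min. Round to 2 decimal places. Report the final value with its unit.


One MET = 3.5 mL/kg/min
Number of METs = 40.91 / 3.5
= 11.69 METs

11.69 METs


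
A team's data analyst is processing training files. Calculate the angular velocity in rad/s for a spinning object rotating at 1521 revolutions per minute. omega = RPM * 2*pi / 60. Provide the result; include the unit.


omega = RPM * 2*pi / 60
= 1521 * 6.28318531 / 60
= 159.279 rad/s

159.279 rad/s


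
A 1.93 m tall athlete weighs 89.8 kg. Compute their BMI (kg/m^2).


height^2 = 3.7249 m^2
BMI = 89.8 / 3.7249 = 24.11 kg/m^2

24.11 kg/m^2


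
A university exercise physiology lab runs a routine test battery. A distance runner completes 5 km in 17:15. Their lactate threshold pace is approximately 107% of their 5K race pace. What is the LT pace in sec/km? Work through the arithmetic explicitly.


Convert to seconds: 17 min 15 s = 1035 s
Pace per km = 1035 / 5 = 207.0 s/km
LT pace = 207.0 * 1.07 = 221.49 s/km

221.49 s/km


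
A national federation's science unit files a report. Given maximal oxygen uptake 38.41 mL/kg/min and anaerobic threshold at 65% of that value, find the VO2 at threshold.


Percentage as decimal = 0.65
VO2 at AT = 38.41 * 0.65 = 24.97 mL/kg/min

24.97 mL/kg/min


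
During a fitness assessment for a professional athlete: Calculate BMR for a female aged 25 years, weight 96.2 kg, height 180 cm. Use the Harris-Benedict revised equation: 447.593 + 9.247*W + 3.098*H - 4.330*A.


Substituting values:
W term = 9.247 * 96.2 = 889.5614
H term = 3.098 * 180 = 557.64
A term = 4.330 * 25 = 108.25
BMR = 1786.54 kcal/day

1786.54 kcal/day


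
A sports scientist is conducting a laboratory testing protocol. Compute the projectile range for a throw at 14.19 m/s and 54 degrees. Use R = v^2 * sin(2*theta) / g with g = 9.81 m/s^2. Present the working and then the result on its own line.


Two times the angle = 108 degrees
sin(108) = 0.951057
R = 201.3561 * 0.951057 / 9.81 = 19.521 m

19.521 m


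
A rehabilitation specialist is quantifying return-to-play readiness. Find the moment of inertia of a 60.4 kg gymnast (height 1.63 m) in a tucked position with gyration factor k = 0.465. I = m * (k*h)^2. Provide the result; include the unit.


Radius of gyration = 0.465 * 1.63 = 0.75795 m
I = 60.4 * 0.75795^2
= 60.4 * 0.574488
= 34.699 kg*m^2

34.699 kg*m^2


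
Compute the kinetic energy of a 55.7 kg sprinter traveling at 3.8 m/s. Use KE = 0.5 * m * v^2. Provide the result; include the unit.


Velocity squared = 14.44
KE = 0.5 * 55.7 * 14.44 = 402.15 J

402.15 J


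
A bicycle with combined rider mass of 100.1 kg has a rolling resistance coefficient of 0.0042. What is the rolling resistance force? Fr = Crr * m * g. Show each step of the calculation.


Fr = 0.0042 * 100.1 * 9.81
= 0.42042 * 9.81
= 4.124 N

4.124 N


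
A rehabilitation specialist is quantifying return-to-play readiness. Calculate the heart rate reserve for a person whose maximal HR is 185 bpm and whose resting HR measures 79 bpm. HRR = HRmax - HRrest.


HRmax = 185 bpm
HRrest = 79 bpm
HRR = 185 - 79 = 106 bpm

106 bpm


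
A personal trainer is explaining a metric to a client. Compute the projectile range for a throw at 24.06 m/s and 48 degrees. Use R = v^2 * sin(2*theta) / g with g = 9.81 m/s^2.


Two times the angle = 96 degrees
sin(96) = 0.994522
R = 578.8836 * 0.994522 / 9.81 = 58.686 m

58.686 m


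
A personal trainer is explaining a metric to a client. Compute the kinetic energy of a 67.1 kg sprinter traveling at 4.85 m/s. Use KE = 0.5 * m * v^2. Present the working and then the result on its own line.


Velocity squared = 23.5225
KE = 0.5 * 67.1 * 23.5225 = 789.18 J

789.18 J


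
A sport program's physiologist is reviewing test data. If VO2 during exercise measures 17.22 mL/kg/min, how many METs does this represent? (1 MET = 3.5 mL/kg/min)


METs = VO2 / 3.5 = 17.22 / 3.5 = 4.92

4.92 METs


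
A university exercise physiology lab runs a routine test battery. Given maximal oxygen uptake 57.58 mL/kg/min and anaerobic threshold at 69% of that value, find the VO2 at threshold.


Percentage as decimal = 0.69
VO2 at AT = 57.58 * 0.69 = 39.73 mL/kg/min

39.73 mL/kg/min


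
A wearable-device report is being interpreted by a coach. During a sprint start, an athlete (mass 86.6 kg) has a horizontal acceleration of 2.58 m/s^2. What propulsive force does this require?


Propulsive force = mass * acceleration
= 86.6 kg * 2.58 m/s^2
= 223.43 N

223.43 N


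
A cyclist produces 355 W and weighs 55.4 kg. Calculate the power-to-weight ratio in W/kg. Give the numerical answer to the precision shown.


P/W = power / mass
= 355 / 55.4
= 6.408 W/kg

6.408 W/kg


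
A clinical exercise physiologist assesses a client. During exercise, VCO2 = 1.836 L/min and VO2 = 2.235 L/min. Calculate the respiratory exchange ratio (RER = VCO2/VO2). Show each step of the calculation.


RER = VCO2 / VO2
= 1.836 / 2.235
= 0.8215

0.8215


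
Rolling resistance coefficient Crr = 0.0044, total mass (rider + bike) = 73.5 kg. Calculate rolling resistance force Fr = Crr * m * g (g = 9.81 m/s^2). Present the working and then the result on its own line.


Fr = Crr * m * g
= 0.0044 * 73.5 * 9.81
= 3.173 N

3.173 N


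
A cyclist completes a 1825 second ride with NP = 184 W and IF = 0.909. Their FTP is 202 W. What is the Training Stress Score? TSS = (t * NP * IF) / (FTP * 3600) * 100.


t * NP * IF = 1825 * 184 * 0.909 = 305242.2
FTP * 3600 = 727200
TSS = (305242.2 / 727200) * 100 = 41.98

41.98 TSS


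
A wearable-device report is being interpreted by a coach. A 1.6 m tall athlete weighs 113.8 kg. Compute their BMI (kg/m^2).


height^2 = 2.56 m^2
BMI = 113.8 / 2.56 = 44.45 kg/m^2

44.45 kg/m^2


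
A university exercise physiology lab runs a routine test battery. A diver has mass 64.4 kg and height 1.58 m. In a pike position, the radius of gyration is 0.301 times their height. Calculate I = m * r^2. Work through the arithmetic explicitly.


r = 0.301 * 1.58 = 0.47558 m
I = m * r^2 = 64.4 * 0.226176 = 14.566 kg*m^2

14.566 kg*m^2


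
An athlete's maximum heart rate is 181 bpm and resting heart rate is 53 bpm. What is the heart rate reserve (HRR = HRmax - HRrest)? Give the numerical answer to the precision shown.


HRR = HRmax - HRrest
= 181 - 53
= 128 bpm

128 bpm


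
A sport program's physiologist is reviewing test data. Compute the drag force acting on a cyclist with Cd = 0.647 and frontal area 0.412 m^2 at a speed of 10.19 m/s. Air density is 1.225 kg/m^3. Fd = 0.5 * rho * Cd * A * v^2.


Step 1: v^2 = 103.8361
Step 2: Fd = 0.5 * 1.225 * 0.647 * 0.412 * 103.8361
= 16.953 N

16.953 N


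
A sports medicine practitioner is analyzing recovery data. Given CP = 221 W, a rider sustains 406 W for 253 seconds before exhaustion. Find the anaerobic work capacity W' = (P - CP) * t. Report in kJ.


Excess power = 406 - 221 = 185 W
Work above CP = 185 * 253 = 46805 J
W' = 46.805 kJ

46.805 kJ


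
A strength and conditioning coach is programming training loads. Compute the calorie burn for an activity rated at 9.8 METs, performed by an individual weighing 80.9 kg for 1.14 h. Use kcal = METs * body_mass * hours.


Product of METs and mass = 9.8 * 80.9 = 792.82
Total kcal = 792.82 * 1.14 = 903.81 kcal

903.81 kcal


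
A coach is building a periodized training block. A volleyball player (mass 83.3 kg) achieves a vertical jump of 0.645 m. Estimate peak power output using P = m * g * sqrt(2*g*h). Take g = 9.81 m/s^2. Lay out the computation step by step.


2 * g * h = 2 * 9.81 * 0.645 = 12.6549
sqrt(12.6549) = 3.557373 m/s
P = 83.3 * 9.81 * 3.557373 = 2906.99 W

2906.99 W


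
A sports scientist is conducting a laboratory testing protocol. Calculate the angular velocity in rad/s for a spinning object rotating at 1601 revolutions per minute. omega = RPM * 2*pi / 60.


omega = RPM * 2*pi / 60
= 1601 * 6.28318531 / 60
= 167.656 rad/s

167.656 rad/s


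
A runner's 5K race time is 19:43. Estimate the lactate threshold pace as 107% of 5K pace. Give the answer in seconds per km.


Total race time = 19*60 + 43 = 1183 seconds
5K pace = 1183 / 5 = 236.6 sec/km
LT pace = 236.6 * 1.07 = 253.16 sec/km

253.16 s/km


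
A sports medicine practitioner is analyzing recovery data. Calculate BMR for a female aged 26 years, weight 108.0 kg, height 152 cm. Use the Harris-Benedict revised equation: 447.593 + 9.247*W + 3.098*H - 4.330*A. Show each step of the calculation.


Substituting values:
W term = 9.247 * 108.0 = 998.676
H term = 3.098 * 152 = 470.896
A term = 4.330 * 26 = 112.58
BMR = 1804.59 kcal/day

1804.59 kcal/day


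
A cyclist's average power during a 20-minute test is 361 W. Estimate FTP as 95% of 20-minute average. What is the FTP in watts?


FTP = 20-min power * 0.95
= 361 * 0.95
= 342.95 W

342.95 W


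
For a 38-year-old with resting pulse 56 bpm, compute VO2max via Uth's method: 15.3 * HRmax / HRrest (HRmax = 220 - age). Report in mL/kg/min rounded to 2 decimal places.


Step 1: HRmax = 220 - 38 = 182 bpm
Step 2: Ratio = 182 / 56 = 3.25
Step 3: VO2max = 15.3 * 3.25 = 49.73 mL/kg/min

49.73 mL/kg/min


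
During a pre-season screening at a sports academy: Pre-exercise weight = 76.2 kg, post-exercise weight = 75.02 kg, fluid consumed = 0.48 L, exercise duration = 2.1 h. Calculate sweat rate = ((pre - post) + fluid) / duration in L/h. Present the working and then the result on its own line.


Weight loss = 76.2 - 75.02 = 1.18 kg (approx L)
Total sweat = 1.18 + 0.48 = 1.66 L
Sweat rate = 1.66 / 2.1 = 0.79 L/h

0.79 L/h


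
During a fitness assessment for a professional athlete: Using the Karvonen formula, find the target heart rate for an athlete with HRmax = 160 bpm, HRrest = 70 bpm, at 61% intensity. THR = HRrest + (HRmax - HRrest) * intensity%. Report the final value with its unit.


HRR = 160 - 70 = 90
THR = 70 + 90 * 0.61
= 70 + 54.9
= 124.9 bpm

124.9 bpm


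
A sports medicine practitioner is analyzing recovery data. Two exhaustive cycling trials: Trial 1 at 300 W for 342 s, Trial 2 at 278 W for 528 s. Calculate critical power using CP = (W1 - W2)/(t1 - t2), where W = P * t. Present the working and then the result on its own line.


W1 = 300 * 342 = 102600 J
W2 = 278 * 528 = 146784 J
CP = (102600 - 146784) / (342 - 528)
= -44184 / -186
= 237.55 W

237.55 W


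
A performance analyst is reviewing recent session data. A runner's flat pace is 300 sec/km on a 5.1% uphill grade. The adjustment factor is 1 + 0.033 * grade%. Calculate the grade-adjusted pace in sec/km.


Factor = 1 + 0.033 * 5.1 = 1.1683
Adjusted pace = 300 * 1.1683
= 350.49 sec/km

350.49 s/km


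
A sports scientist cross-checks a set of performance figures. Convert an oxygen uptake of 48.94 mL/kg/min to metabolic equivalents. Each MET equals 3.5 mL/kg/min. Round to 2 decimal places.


One MET = 3.5 mL/kg/min
Number of METs = 48.94 / 3.5
= 13.98 METs

13.98 METs


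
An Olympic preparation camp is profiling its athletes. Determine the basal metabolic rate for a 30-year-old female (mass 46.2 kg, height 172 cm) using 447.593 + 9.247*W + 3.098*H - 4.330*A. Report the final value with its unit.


BMR = 447.593 + 9.247*46.2 + 3.098*172 - 4.330*30
= 1277.76 kcal/day

1277.76 kcal/day


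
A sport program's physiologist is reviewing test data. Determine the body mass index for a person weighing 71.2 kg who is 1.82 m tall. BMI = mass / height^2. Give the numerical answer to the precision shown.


BMI = mass / height^2
= 71.2 / 1.82^2
= 71.2 / 3.3124
= 21.49 kg/m^2

21.49 kg/m^2


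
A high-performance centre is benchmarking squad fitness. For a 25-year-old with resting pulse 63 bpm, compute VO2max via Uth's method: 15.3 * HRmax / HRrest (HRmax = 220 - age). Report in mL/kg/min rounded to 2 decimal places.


Step 1: HRmax = 220 - 25 = 195 bpm
Step 2: Ratio = 195 / 63 = 3.0952
Step 3: VO2max = 15.3 * 3.0952 = 47.36 mL/kg/min

47.36 mL/kg/min


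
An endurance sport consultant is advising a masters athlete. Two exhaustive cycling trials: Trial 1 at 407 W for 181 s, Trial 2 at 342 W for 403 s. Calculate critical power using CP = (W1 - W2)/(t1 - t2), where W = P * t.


W1 = 407 * 181 = 73667 J
W2 = 342 * 403 = 137826 J
CP = (73667 - 137826) / (181 - 403)
= -64159 / -222
= 289.0 W

289.0 W


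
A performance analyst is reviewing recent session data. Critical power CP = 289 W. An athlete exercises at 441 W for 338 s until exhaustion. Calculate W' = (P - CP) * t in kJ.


P - CP = 441 - 289 = 152 W
W' = 152 * 338 = 51376 J
= 51376 / 1000 = 51.376 kJ

51.376 kJ


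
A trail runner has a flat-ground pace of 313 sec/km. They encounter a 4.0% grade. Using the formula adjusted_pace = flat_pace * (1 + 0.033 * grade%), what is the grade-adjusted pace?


Grade factor = 1 + 0.033 * 4.0 = 1.132
Adjusted = 313 * 1.132 = 354.32 sec/km

354.32 s/km


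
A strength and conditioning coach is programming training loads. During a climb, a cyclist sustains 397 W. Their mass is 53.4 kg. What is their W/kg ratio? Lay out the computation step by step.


Power-to-weight = 397 W / 53.4 kg
= 7.434 W/kg

7.434 W/kg


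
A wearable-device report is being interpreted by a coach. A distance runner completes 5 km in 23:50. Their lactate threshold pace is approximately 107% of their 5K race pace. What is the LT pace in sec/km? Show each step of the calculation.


Convert to seconds: 23 min 50 s = 1430 s
Pace per km = 1430 / 5 = 286.0 s/km
LT pace = 286.0 * 1.07 = 306.02 s/km

306.02 s/km


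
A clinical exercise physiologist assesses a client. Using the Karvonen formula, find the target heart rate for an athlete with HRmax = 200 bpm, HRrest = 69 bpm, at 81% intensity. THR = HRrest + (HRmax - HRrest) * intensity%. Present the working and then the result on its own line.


HRR = 200 - 69 = 131
THR = 69 + 131 * 0.81
= 69 + 106.11
= 175.11 bpm

175.11 bpm


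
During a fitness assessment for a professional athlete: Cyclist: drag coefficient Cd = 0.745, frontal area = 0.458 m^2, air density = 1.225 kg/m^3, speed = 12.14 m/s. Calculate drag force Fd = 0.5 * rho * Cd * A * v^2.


v^2 = 12.14^2 = 147.3796
Fd = 0.5 * 1.225 * 0.745 * 0.458 * 147.3796
= 30.801 N

30.801 N


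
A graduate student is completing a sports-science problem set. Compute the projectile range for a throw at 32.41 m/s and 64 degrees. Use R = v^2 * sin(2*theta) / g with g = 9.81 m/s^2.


Two times the angle = 128 degrees
sin(128) = 0.788011
R = 1050.4081 * 0.788011 / 9.81 = 84.376 m

84.376 m


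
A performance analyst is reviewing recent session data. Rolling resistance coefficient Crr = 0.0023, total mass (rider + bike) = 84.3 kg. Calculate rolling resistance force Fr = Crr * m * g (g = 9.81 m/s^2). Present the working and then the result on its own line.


Fr = Crr * m * g
= 0.0023 * 84.3 * 9.81
= 1.902 N

1.902 N


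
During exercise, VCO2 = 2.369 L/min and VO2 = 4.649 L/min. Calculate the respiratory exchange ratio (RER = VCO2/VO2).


RER = VCO2 / VO2
= 2.369 / 4.649
= 0.5096

0.5096


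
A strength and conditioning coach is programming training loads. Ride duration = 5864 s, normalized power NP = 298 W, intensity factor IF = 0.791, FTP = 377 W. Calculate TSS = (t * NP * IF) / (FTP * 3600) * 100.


Numerator = 5864 * 298 * 0.791 = 1382250.352
Denominator = 377 * 3600 = 1357200
TSS = 1382250.352 / 1357200 * 100
= 101.85

101.85 TSS


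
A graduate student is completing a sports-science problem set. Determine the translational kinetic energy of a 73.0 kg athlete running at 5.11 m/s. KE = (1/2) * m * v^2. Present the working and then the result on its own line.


KE = 0.5 * m * v^2
= 0.5 * 73.0 * 5.11^2
= 0.5 * 73.0 * 26.1121
= 953.09 J

953.09 J


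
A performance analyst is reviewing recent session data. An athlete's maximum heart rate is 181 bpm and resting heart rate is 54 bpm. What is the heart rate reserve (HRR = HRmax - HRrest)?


HRR = HRmax - HRrest
= 181 - 54
= 127 bpm

127 bpm


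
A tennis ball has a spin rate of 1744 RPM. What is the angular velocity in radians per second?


Convert RPM to rad/s: multiply by 2*pi and divide by 60
omega = 1744 * 2 * pi / 60
= 182.631 rad/s

182.631 rad/s


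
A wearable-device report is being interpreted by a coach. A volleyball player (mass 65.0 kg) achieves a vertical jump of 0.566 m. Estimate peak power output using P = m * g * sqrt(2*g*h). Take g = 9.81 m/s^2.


2 * g * h = 2 * 9.81 * 0.566 = 11.10492
sqrt(11.10492) = 3.332405 m/s
P = 65.0 * 9.81 * 3.332405 = 2124.91 W

2124.91 W


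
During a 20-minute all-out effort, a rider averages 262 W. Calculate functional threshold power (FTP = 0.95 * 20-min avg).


FTP = 0.95 * 262
= 248.9 W

248.9 W


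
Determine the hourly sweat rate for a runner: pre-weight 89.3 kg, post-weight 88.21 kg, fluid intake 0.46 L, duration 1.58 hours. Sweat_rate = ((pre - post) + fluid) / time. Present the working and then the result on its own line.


Mass lost = 89.3 - 88.21 = 1.09 kg
Add fluid consumed: 1.09 + 0.46 = 1.55 L total sweat
Sweat rate = 1.55 / 1.58 = 0.981 L/h

0.981 L/h


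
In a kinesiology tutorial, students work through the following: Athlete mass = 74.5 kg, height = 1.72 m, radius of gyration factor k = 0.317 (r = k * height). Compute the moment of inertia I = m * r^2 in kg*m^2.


r = k * height = 0.317 * 1.72 = 0.54524 m
r^2 = 0.54524^2 = 0.297287
I = 74.5 * 0.297287 = 22.148 kg*m^2

22.148 kg*m^2


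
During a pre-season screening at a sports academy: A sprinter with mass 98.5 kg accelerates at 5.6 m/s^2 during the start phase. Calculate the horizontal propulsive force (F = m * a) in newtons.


F = m * a
= 98.5 * 5.6
= 551.6 N

551.6 N


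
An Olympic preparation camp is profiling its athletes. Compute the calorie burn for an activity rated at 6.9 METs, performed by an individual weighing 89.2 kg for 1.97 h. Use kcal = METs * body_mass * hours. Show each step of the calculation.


Product of METs and mass = 6.9 * 89.2 = 615.48
Total kcal = 615.48 * 1.97 = 1212.5 kcal

1212.5 kcal


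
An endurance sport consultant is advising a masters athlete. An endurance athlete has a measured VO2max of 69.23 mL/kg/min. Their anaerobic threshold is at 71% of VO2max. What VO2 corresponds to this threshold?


Anaerobic threshold VO2 = VO2max * 71%
= 69.23 * 0.71
= 49.15 mL/kg/min

49.15 mL/kg/min


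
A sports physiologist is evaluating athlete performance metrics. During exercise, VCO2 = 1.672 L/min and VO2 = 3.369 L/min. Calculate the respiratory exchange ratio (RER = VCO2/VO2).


RER = VCO2 / VO2
= 1.672 / 3.369
= 0.4963

0.4963


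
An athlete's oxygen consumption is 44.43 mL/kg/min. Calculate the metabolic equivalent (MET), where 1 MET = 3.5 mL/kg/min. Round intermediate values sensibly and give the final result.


MET = VO2 / 3.5
= 44.43 / 3.5
= 12.69 METs

12.69 METs


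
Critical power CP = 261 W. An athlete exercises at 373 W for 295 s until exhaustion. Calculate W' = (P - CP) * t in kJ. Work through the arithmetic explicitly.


P - CP = 373 - 261 = 112 W
W' = 112 * 295 = 33040 J
= 33040 / 1000 = 33.04 kJ

33.04 kJ


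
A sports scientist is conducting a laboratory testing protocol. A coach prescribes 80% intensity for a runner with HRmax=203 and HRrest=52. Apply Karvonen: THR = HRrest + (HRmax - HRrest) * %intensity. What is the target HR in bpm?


Heart rate reserve = 203 - 52 = 151
Intensity fraction = 80 / 100 = 0.8
THR = 52 + 151 * 0.8 = 172.8 bpm

172.8 bpm


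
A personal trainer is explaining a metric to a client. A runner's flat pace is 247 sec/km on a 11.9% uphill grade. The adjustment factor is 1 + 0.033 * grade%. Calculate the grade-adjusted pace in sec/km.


Factor = 1 + 0.033 * 11.9 = 1.3927
Adjusted pace = 247 * 1.3927
= 344.0 sec/km

344.0 s/km


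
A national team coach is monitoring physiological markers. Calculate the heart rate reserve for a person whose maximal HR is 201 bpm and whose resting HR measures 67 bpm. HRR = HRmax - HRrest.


HRmax = 201 bpm
HRrest = 67 bpm
HRR = 201 - 67 = 134 bpm

134 bpm


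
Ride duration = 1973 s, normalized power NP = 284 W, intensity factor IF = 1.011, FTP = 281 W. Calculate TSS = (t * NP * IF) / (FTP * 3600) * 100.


Numerator = 1973 * 284 * 1.011 = 566495.652
Denominator = 281 * 3600 = 1011600
TSS = 566495.652 / 1011600 * 100
= 56.0

56.0 TSS


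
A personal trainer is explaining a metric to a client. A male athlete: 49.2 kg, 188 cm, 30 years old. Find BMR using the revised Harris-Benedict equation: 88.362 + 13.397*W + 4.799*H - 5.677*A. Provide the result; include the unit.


Intercept = 88.362
Weight contribution = 13.397 * 49.2 = 659.1324
Height contribution = 4.799 * 188 = 902.212
Age contribution = 5.677 * 30 = 170.31
BMR = 88.362 + 659.1324 + 902.212 - 170.31
= 1479.4 kcal/day

1479.4 kcal/day


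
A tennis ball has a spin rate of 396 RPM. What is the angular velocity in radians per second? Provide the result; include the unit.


Convert RPM to rad/s: multiply by 2*pi and divide by 60
omega = 396 * 2 * pi / 60
= 41.469 rad/s

41.469 rad/s


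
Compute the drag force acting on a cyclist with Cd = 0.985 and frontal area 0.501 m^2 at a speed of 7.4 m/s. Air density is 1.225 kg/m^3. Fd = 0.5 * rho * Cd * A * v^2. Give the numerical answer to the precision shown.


Step 1: v^2 = 54.76
Step 2: Fd = 0.5 * 1.225 * 0.985 * 0.501 * 54.76
= 16.552 N

16.552 N


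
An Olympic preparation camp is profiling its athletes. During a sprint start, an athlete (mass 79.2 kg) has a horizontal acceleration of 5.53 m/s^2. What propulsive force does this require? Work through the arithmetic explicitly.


Propulsive force = mass * acceleration
= 79.2 kg * 5.53 m/s^2
= 437.98 N

437.98 N


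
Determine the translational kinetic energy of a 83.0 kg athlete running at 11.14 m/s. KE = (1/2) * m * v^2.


KE = 0.5 * m * v^2
= 0.5 * 83.0 * 11.14^2
= 0.5 * 83.0 * 124.0996
= 5150.13 J

5150.13 J


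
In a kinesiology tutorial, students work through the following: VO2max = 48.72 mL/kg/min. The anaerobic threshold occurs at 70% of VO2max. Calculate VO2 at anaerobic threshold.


AT fraction = 70 / 100 = 0.7
AT VO2 = 48.72 * 0.7
= 34.1 mL/kg/min

34.1 mL/kg/min


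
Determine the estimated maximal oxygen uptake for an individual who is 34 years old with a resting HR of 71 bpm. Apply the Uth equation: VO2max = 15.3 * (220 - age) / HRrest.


HRmax = 220 - 34 = 186
VO2max = 15.3 * (186 / 71)
= 15.3 * 2.6197
= 40.08 mL/kg/min

40.08 mL/kg/min


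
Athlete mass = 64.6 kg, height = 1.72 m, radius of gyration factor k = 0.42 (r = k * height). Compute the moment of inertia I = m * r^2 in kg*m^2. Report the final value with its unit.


r = k * height = 0.42 * 1.72 = 0.7224 m
r^2 = 0.7224^2 = 0.521862
I = 64.6 * 0.521862 = 33.712 kg*m^2

33.712 kg*m^2


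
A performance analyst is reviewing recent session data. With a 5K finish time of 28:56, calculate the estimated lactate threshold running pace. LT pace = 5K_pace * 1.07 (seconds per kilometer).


Race duration = 1736 s for 5 km
Average pace = 1736 / 5 = 347.2 s/km
LT pace = 347.2 * 1.07
= 371.5 s/km

371.5 s/km


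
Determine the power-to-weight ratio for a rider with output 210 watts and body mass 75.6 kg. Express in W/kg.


P/W = 210 / 75.6 = 2.778 W/kg

2.778 W/kg


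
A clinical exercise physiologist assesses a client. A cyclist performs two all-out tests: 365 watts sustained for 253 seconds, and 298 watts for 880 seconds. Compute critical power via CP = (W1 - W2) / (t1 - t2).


W1 = P1 * t1 = 365 * 253 = 92345 J
W2 = P2 * t2 = 298 * 880 = 262240 J
CP = (92345 - 262240) / (253 - 880)
= 270.96 W

270.96 W


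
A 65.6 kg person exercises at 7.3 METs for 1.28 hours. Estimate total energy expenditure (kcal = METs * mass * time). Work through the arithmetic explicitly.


Energy = METs * mass(kg) * time(h)
= 7.3 * 65.6 * 1.28
= 612.97 kcal

612.97 kcal


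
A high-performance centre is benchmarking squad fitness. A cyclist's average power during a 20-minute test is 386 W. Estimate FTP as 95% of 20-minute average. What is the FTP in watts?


FTP = 20-min power * 0.95
= 386 * 0.95
= 366.7 W

366.7 W


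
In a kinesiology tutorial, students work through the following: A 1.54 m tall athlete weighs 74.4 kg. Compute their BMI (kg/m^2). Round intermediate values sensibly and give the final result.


height^2 = 2.3716 m^2
BMI = 74.4 / 2.3716 = 31.37 kg/m^2

31.37 kg/m^2


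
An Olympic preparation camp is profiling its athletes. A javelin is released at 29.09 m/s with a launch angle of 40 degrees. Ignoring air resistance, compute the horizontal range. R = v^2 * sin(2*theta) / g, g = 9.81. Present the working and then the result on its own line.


Launch speed squared = 846.2281
sin(2 * 40 deg) = 0.984808
Range = 846.2281 * 0.984808 / 9.81
= 84.951 m

84.951 m


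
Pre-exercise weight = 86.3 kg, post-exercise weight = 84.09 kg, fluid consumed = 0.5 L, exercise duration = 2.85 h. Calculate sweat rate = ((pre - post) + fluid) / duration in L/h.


Weight loss = 86.3 - 84.09 = 2.21 kg (approx L)
Total sweat = 2.21 + 0.5 = 2.71 L
Sweat rate = 2.71 / 2.85 = 0.951 L/h

0.951 L/h


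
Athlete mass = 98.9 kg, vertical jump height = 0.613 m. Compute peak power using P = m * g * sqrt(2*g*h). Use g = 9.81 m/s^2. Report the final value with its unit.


sqrt(2 * 9.81 * 0.613) = sqrt(12.02706) = 3.468005 m/s
P = 98.9 * 9.81 * 3.468005
= 3364.69 W

3364.69 W


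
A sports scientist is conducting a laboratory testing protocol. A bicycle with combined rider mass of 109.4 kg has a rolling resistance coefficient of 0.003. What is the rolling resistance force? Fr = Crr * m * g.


Fr = 0.003 * 109.4 * 9.81
= 0.3282 * 9.81
= 3.22 N

3.22 N
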